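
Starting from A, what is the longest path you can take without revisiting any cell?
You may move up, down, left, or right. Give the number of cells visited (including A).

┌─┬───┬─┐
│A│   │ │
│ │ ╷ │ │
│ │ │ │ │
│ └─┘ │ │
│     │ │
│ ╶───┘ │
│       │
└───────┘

Finding longest simple path using DFS:
Start: (0, 0)
Longest path visits 10 cells
Path: A → down → down → down → right → right → right → up → up → up

Solution:

┌─┬───┬─┐
│A│   │B│
│ │ ╷ │ │
│↓│ │ │↑│
│ └─┘ │ │
│↓    │↑│
│ ╶───┘ │
│↳ → → ↑│
└───────┘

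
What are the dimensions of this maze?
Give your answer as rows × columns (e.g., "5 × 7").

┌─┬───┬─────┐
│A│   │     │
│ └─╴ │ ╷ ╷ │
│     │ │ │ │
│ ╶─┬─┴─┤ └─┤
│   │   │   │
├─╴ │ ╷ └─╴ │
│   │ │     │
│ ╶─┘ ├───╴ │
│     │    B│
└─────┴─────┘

Counting the maze dimensions:
Rows (vertical): 5
Columns (horizontal): 6
Dimensions: 5 × 6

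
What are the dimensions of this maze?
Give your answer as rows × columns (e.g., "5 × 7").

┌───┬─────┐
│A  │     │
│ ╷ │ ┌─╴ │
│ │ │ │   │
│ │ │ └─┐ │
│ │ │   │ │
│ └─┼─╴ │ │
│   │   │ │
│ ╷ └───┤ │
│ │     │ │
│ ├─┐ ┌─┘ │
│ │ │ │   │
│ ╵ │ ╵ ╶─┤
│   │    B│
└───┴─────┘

Counting the maze dimensions:
Rows (vertical): 7
Columns (horizontal): 5
Dimensions: 7 × 5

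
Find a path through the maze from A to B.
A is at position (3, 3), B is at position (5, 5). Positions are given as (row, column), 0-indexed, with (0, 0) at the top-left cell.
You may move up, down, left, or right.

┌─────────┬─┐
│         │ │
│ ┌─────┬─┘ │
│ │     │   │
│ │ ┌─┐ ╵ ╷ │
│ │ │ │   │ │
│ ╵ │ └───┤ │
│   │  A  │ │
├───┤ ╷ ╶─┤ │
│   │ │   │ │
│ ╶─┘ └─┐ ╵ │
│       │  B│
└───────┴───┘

Finding the shortest path from (3, 3) to (5, 5):
Path length: 4 steps
Directions: down → right → down → right

Solution:

┌─────────┬─┐
│         │ │
│ ┌─────┬─┘ │
│ │     │   │
│ │ ┌─┐ ╵ ╷ │
│ │ │ │   │ │
│ ╵ │ └───┤ │
│   │  A  │ │
├───┤ ╷ ╶─┤ │
│   │ │↳ ↓│ │
│ ╶─┘ └─┐ ╵ │
│       │↳ B│
└───────┴───┘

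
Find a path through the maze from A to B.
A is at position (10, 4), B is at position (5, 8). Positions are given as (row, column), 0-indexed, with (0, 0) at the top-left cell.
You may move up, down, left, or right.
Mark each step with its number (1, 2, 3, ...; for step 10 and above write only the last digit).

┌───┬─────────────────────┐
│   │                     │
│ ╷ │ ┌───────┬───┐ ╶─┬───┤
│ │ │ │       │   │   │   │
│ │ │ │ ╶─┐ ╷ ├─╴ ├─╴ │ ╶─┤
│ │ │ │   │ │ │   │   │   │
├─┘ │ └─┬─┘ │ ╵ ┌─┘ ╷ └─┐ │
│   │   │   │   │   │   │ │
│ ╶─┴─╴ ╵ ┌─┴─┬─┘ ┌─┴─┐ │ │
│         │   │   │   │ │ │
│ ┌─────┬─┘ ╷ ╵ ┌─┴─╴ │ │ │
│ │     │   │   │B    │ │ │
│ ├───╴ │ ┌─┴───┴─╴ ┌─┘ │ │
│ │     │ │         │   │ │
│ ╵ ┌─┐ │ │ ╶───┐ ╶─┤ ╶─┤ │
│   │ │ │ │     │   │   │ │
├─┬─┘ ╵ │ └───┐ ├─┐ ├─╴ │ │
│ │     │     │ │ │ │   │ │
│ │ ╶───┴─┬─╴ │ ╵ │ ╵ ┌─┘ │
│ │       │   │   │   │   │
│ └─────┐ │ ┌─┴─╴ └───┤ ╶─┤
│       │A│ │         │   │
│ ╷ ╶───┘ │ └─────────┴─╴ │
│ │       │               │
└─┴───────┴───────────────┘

Finding the shortest path from (10, 4) to (5, 8):
Path length: 53 steps
Directions: up → left → left → left → up → right → right → up → up → left → left → down → left → up → up → up → right → right → right → up → left → up → up → up → right → right → right → right → right → right → right → down → right → down → down → right → down → down → down → left → down → right → down → left → down → left → up → up → left → up → right → up → left

Solution:

┌───┬─────────────────────┐
│   │4 5 6 7 8 9 0 1      │
│ ╷ │ ┌───────┬───┐ ╶─┬───┤
│ │ │3│       │   │2 3│   │
│ │ │ │ ╶─┐ ╷ ├─╴ ├─╴ │ ╶─┤
│ │ │2│   │ │ │   │  4│   │
├─┘ │ └─┬─┘ │ ╵ ┌─┘ ╷ └─┐ │
│   │1 0│   │   │   │5 6│ │
│ ╶─┴─╴ ╵ ┌─┴─┬─┘ ┌─┴─┐ │ │
│6 7 8 9  │   │   │   │7│ │
│ ┌─────┬─┘ ╷ ╵ ┌─┴─╴ │ │ │
│5│     │   │   │B 2  │8│ │
│ ├───╴ │ ┌─┴───┴─╴ ┌─┘ │ │
│4│1 0 9│ │      0 1│0 9│ │
│ ╵ ┌─┐ │ │ ╶───┐ ╶─┤ ╶─┤ │
│3 2│ │8│ │     │9 8│1 2│ │
├─┬─┘ ╵ │ └───┐ ├─┐ ├─╴ │ │
│ │5 6 7│     │ │ │7│4 3│ │
│ │ ╶───┴─┬─╴ │ ╵ │ ╵ ┌─┘ │
│ │4 3 2 1│   │   │6 5│   │
│ └─────┐ │ ┌─┴─╴ └───┤ ╶─┤
│       │A│ │         │   │
│ ╷ ╶───┘ │ └─────────┴─╴ │
│ │       │               │
└─┴───────┴───────────────┘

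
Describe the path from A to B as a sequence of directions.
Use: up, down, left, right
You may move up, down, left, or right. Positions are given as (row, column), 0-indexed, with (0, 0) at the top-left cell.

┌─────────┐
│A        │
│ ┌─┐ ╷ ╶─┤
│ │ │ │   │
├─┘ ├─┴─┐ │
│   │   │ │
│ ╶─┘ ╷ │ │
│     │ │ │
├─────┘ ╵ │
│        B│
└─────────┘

Finding the path and converting it to directions:
Path through cells: (0,0) → (0,1) → (0,2) → (0,3) → (1,3) → (1,4) → (2,4) → (3,4) → (4,4)
Directions: right, right, right, down, right, down, down, down

Solution:

┌─────────┐
│A → → ↓  │
│ ┌─┐ ╷ ╶─┤
│ │ │ │↳ ↓│
├─┘ ├─┴─┐ │
│   │   │↓│
│ ╶─┘ ╷ │ │
│     │ │↓│
├─────┘ ╵ │
│        B│
└─────────┘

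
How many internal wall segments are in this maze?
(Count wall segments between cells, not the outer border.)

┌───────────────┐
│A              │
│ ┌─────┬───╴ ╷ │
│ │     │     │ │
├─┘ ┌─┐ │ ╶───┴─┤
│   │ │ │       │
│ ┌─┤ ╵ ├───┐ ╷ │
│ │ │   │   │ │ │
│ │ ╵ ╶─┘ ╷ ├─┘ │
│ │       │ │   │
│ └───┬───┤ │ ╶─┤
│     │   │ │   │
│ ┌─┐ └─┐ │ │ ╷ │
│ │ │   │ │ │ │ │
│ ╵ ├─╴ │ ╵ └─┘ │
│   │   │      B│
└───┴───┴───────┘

Counting internal wall segments:
Total internal walls: 49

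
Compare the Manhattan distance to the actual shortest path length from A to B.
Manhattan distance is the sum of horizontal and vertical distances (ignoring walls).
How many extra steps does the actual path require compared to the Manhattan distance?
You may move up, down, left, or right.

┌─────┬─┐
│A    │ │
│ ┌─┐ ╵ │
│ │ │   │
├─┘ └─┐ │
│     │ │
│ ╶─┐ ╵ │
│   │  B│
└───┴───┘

Manhattan distance: |3 - 0| + |3 - 0| = 6
Actual path length: 6
Extra steps: 6 - 6 = 0

Solution:

┌─────┬─┐
│A → ↓│ │
│ ┌─┐ ╵ │
│ │ │↳ ↓│
├─┘ └─┐ │
│     │↓│
│ ╶─┐ ╵ │
│   │  B│
└───┴───┘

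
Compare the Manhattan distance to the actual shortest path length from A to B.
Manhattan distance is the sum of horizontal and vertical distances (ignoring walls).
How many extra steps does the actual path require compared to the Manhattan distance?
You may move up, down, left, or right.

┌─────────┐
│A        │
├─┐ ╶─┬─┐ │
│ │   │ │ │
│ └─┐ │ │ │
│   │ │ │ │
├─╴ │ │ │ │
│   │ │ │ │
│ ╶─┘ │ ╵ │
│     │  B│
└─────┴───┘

Manhattan distance: |4 - 0| + |4 - 0| = 8
Actual path length: 8
Extra steps: 8 - 8 = 0

Solution:

┌─────────┐
│A → → → ↓│
├─┐ ╶─┬─┐ │
│ │   │ │↓│
│ └─┐ │ │ │
│   │ │ │↓│
├─╴ │ │ │ │
│   │ │ │↓│
│ ╶─┘ │ ╵ │
│     │  B│
└─────┴───┘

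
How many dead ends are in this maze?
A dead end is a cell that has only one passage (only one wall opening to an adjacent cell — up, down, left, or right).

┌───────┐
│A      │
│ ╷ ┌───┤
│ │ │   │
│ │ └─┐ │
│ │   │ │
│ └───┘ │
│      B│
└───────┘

Checking each cell for number of passages:

Dead ends found at positions:
  (0, 3)
  (1, 2)
  (2, 2)
Total dead ends: 3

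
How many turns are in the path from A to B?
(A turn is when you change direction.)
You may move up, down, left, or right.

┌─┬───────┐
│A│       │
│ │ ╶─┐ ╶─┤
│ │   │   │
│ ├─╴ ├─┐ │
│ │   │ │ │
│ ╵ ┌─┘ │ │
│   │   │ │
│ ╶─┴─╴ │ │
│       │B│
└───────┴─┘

Directions: down, down, down, right, up, right, up, left, up, right, right, down, right, down, down, down
Number of turns: 10

Solution:

┌─┬───────┐
│A│↱ → ↓  │
│ │ ╶─┐ ╶─┤
│↓│↑ ↰│↳ ↓│
│ ├─╴ ├─┐ │
│↓│↱ ↑│ │↓│
│ ╵ ┌─┘ │ │
│↳ ↑│   │↓│
│ ╶─┴─╴ │ │
│       │B│
└───────┴─┘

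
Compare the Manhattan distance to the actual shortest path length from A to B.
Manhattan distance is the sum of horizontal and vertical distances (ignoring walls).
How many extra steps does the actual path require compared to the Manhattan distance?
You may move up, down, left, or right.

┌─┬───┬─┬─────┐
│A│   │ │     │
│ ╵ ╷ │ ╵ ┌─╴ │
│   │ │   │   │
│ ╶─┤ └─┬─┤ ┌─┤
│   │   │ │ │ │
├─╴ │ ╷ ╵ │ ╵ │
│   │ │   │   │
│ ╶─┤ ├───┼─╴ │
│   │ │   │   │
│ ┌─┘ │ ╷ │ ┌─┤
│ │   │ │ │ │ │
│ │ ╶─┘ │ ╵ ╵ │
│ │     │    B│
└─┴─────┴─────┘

Manhattan distance: |6 - 0| + |6 - 0| = 12
Actual path length: 20
Extra steps: 20 - 12 = 8

Solution:

┌─┬───┬─┬─────┐
│A│↱ ↓│ │     │
│ ╵ ╷ │ ╵ ┌─╴ │
│↳ ↑│↓│   │   │
│ ╶─┤ └─┬─┤ ┌─┤
│   │↓  │ │ │ │
├─╴ │ ╷ ╵ │ ╵ │
│   │↓│   │   │
│ ╶─┤ ├───┼─╴ │
│   │↓│↱ ↓│   │
│ ┌─┘ │ ╷ │ ┌─┤
│ │↓ ↲│↑│↓│ │ │
│ │ ╶─┘ │ ╵ ╵ │
│ │↳ → ↑│↳ → B│
└─┴─────┴─────┘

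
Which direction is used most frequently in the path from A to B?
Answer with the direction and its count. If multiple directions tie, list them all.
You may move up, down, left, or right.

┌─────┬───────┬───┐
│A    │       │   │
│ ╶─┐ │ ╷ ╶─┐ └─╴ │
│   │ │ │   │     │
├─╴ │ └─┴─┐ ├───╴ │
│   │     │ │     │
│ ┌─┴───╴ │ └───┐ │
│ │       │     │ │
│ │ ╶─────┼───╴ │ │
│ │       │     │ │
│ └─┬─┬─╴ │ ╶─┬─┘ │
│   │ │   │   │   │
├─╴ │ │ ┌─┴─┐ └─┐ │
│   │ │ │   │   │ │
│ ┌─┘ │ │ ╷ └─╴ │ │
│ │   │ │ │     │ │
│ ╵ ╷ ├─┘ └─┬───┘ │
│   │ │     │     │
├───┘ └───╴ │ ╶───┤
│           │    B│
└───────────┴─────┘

Directions: down, right, down, left, down, down, down, right, down, left, down, down, right, up, right, down, down, right, right, right, up, left, up, up, right, down, right, right, up, left, up, left, up, right, right, up, left, left, up, up, left, up, right, right, down, right, right, down, down, down, down, down, down, down, left, left, down, right, right
Counts: {'down': 20, 'right': 18, 'left': 10, 'up': 11}
Most common: down (20 times)

Solution:

┌─────┬───────┬───┐
│A    │  ↱ → ↓│   │
│ ╶─┐ │ ╷ ╶─┐ └─╴ │
│↳ ↓│ │ │↑ ↰│↳ → ↓│
├─╴ │ └─┴─┐ ├───╴ │
│↓ ↲│     │↑│    ↓│
│ ┌─┴───╴ │ └───┐ │
│↓│       │↑ ← ↰│↓│
│ │ ╶─────┼───╴ │ │
│↓│       │↱ → ↑│↓│
│ └─┬─┬─╴ │ ╶─┬─┘ │
│↳ ↓│ │   │↑ ↰│  ↓│
├─╴ │ │ ┌─┴─┐ └─┐ │
│↓ ↲│ │ │↱ ↓│↑ ↰│↓│
│ ┌─┘ │ │ ╷ └─╴ │ │
│↓│↱ ↓│ │↑│↳ → ↑│↓│
│ ╵ ╷ ├─┘ └─┬───┘ │
│↳ ↑│↓│  ↑ ↰│↓ ← ↲│
├───┘ └───╴ │ ╶───┤
│    ↳ → → ↑│↳ → B│
└───────────┴─────┘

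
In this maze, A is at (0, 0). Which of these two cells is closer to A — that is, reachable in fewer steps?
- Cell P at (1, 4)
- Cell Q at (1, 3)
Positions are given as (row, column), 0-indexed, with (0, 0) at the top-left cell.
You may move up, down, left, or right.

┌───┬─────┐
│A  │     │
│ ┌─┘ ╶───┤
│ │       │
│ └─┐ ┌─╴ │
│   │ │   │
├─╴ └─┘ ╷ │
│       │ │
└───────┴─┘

Shortest path A → P at (1, 4): 9 steps
Shortest path A → Q at (1, 3): 10 steps

P is closer (9 steps vs 10 steps).

Path to P:

┌───┬─────┐
│A  │     │
│ ┌─┘ ╶───┤
│↓│      P│
│ └─┐ ┌─╴ │
│↳ ↓│ │↱ ↑│
├─╴ └─┘ ╷ │
│  ↳ → ↑│ │
└───────┴─┘

Path to Q:

┌───┬─────┐
│A  │     │
│ ┌─┘ ╶───┤
│↓│    Q ↰│
│ └─┐ ┌─╴ │
│↳ ↓│ │↱ ↑│
├─╴ └─┘ ╷ │
│  ↳ → ↑│ │
└───────┴─┘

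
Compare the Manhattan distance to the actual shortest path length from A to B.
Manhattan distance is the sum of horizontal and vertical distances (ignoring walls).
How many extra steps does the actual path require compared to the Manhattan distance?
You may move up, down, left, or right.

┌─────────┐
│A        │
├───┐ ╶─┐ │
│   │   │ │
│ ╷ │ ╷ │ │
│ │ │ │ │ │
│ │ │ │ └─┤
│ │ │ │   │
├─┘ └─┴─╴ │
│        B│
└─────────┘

Manhattan distance: |4 - 0| + |4 - 0| = 8
Actual path length: 8
Extra steps: 8 - 8 = 0

Solution:

┌─────────┐
│A → ↓    │
├───┐ ╶─┐ │
│   │↳ ↓│ │
│ ╷ │ ╷ │ │
│ │ │ │↓│ │
│ │ │ │ └─┤
│ │ │ │↳ ↓│
├─┘ └─┴─╴ │
│        B│
└─────────┘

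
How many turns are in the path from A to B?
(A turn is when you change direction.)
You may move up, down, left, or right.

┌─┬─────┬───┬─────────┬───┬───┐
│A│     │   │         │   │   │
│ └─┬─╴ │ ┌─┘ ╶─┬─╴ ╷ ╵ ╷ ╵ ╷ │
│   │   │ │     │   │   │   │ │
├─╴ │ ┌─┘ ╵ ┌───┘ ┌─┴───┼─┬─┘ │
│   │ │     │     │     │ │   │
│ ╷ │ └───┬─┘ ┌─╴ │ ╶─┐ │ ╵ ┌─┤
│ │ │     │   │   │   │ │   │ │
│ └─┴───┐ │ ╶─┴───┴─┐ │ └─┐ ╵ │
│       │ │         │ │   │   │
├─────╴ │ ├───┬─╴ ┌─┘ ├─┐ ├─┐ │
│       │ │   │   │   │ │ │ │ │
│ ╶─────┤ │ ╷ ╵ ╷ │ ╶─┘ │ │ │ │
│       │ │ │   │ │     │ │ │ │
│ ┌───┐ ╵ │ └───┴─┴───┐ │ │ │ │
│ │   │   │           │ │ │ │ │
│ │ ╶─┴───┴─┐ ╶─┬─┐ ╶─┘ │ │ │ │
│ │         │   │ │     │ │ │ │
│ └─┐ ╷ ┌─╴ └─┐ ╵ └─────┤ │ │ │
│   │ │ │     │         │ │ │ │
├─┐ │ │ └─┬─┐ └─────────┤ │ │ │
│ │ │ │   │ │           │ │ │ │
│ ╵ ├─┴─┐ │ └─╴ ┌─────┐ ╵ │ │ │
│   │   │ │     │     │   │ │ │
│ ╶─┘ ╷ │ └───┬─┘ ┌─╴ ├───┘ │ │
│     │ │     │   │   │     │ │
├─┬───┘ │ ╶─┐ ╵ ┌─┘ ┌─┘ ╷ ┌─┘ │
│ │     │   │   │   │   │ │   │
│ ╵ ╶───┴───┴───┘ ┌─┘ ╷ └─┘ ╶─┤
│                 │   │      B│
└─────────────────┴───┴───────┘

Directions: down, right, down, left, down, down, right, right, right, down, left, left, left, down, down, down, down, right, down, down, left, down, right, right, up, right, down, down, left, left, down, right, right, right, right, right, right, right, up, right, up, right, up, left, left, down, left, down, left, up, left, left, up, up, left, up, up, right, right, down, right, down, right, right, right, right, right, down, right, up, up, up, up, up, up, up, left, up, up, left, left, down, right, down, down, left, down, right, right, down, down, left, left, up, left, left, left, left, up, up, right, down, right, up, right, up, left, left, left, up, right, up, right, right, up, right, up, right, down, right, up, right, down, right, up, right, down, down, left, down, down, right, down, down, down, down, down, down, down, down, down, left, down, right
Number of turns: 87

Solution:

┌─┬─────┬───┬─────────┬───┬───┐
│A│     │   │      ↱ ↓│↱ ↓│↱ ↓│
│ └─┬─╴ │ ┌─┘ ╶─┬─╴ ╷ ╵ ╷ ╵ ╷ │
│↳ ↓│   │ │     │↱ ↑│↳ ↑│↳ ↑│↓│
├─╴ │ ┌─┘ ╵ ┌───┘ ┌─┴───┼─┬─┘ │
│↓ ↲│ │     │↱ → ↑│↓ ← ↰│ │↓ ↲│
│ ╷ │ └───┬─┘ ┌─╴ │ ╶─┐ │ ╵ ┌─┤
│↓│ │     │↱ ↑│   │↳ ↓│↑│  ↓│ │
│ └─┴───┐ │ ╶─┴───┴─┐ │ └─┐ ╵ │
│↳ → → ↓│ │↑ ← ← ↰  │↓│↑ ↰│↳ ↓│
├─────╴ │ ├───┬─╴ ┌─┘ ├─┐ ├─┐ │
│↓ ← ← ↲│ │↱ ↓│↱ ↑│↓ ↲│ │↑│ │↓│
│ ╶─────┤ │ ╷ ╵ ╷ │ ╶─┘ │ │ │ │
│↓      │ │↑│↳ ↑│ │↳ → ↓│↑│ │↓│
│ ┌───┐ ╵ │ └───┴─┴───┐ │ │ │ │
│↓│   │   │↑ ← ← ← ↰  │↓│↑│ │↓│
│ │ ╶─┴───┴─┐ ╶─┬─┐ ╶─┘ │ │ │ │
│↓│    ↱ → ↓│   │ │↑ ← ↲│↑│ │↓│
│ └─┐ ╷ ┌─╴ └─┐ ╵ └─────┤ │ │ │
│↳ ↓│ │↑│  ↳ ↓│         │↑│ │↓│
├─┐ │ │ └─┬─┐ └─────────┤ │ │ │
│ │↓│ │↑ ↰│ │↳ → → → → ↓│↑│ │↓│
│ ╵ ├─┴─┐ │ └─╴ ┌─────┐ ╵ │ │ │
│↓ ↲│↱ ↓│↑│     │↓ ← ↰│↳ ↑│ │↓│
│ ╶─┘ ╷ │ └───┬─┘ ┌─╴ ├───┘ │ │
│↳ → ↑│↓│↑ ← ↰│↓ ↲│↱ ↑│     │↓│
├─┬───┘ │ ╶─┐ ╵ ┌─┘ ┌─┘ ╷ ┌─┘ │
│ │↓ ← ↲│   │↑ ↲│↱ ↑│   │ │↓ ↲│
│ ╵ ╶───┴───┴───┘ ┌─┘ ╷ └─┘ ╶─┤
│  ↳ → → → → → → ↑│   │    ↳ B│
└─────────────────┴───┴───────┘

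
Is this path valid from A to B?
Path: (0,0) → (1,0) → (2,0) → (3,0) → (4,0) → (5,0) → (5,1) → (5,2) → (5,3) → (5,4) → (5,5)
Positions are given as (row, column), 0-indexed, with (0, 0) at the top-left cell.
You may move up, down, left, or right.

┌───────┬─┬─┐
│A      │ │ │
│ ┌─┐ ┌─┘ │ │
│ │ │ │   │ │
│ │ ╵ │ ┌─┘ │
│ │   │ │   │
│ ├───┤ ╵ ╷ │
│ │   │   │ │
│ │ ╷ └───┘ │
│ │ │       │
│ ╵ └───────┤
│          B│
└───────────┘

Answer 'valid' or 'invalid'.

Checking path validity:
Result: All consecutive moves are passable.

valid

Correct solution:

┌───────┬─┬─┐
│A      │ │ │
│ ┌─┐ ┌─┘ │ │
│↓│ │ │   │ │
│ │ ╵ │ ┌─┘ │
│↓│   │ │   │
│ ├───┤ ╵ ╷ │
│↓│   │   │ │
│ │ ╷ └───┘ │
│↓│ │       │
│ ╵ └───────┤
│↳ → → → → B│
└───────────┘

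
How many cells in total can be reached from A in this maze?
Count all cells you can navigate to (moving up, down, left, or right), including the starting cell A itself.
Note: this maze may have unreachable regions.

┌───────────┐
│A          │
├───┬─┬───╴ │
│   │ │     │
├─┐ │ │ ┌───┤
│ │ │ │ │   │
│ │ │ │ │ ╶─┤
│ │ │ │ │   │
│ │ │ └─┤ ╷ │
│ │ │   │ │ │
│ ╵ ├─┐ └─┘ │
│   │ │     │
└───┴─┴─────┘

Using BFS/flood-fill to find all reachable cells from A:
Maze size: 6 × 6 = 36 total cells
25 cell(s) are walled off and cannot be reached from A.
Reachable cells: 11

Reachable region (· marks reachable cells):

┌───────────┐
│A · · · · ·│
├───┬─┬───╴ │
│   │ │· · ·│
├─┐ │ │ ┌───┤
│ │ │ │·│   │
│ │ │ │ │ ╶─┤
│ │ │ │·│   │
│ │ │ └─┤ ╷ │
│ │ │   │ │ │
│ ╵ ├─┐ └─┘ │
│   │ │     │
└───┴─┴─────┘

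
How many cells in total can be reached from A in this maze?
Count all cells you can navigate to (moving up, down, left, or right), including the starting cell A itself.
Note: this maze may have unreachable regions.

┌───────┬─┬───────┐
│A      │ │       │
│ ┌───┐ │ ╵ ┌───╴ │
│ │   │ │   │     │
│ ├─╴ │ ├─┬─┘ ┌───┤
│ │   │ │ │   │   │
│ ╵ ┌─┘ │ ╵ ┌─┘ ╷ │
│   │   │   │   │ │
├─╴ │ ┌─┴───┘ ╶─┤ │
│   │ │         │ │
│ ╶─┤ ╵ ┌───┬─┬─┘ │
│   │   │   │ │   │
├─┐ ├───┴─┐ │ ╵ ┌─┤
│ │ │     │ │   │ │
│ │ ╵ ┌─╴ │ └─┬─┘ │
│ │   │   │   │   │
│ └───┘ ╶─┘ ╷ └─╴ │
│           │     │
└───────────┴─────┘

Using BFS/flood-fill to find all reachable cells from A:
Maze size: 9 × 9 = 81 total cells
15 cell(s) are walled off and cannot be reached from A.
Reachable cells: 66

Reachable region (· marks reachable cells):

┌───────┬─┬───────┐
│A · · ·│ │       │
│ ┌───┐ │ ╵ ┌───╴ │
│·│· ·│·│   │     │
│ ├─╴ │ ├─┬─┘ ┌───┤
│·│· ·│·│ │   │· ·│
│ ╵ ┌─┘ │ ╵ ┌─┘ ╷ │
│· ·│· ·│   │· ·│·│
├─╴ │ ┌─┴───┘ ╶─┤ │
│· ·│·│· · · · ·│·│
│ ╶─┤ ╵ ┌───┬─┬─┘ │
│· ·│· ·│· ·│·│· ·│
├─┐ ├───┴─┐ │ ╵ ┌─┤
│·│·│· · ·│·│· ·│·│
│ │ ╵ ┌─╴ │ └─┬─┘ │
│·│· ·│· ·│· ·│· ·│
│ └───┘ ╶─┘ ╷ └─╴ │
│· · · · · ·│· · ·│
└───────────┴─────┘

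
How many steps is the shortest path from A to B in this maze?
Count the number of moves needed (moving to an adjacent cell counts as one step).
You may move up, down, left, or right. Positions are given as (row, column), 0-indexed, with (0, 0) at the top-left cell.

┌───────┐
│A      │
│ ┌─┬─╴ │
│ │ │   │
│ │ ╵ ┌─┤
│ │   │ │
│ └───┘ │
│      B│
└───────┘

Using BFS to find shortest path:
Start: (0, 0), End: (3, 3)
Path found:
(0,0) → (1,0) → (2,0) → (3,0) → (3,1) → (3,2) → (3,3)
Number of steps: 6

Solution:

┌───────┐
│A      │
│ ┌─┬─╴ │
│↓│ │   │
│ │ ╵ ┌─┤
│↓│   │ │
│ └───┘ │
│↳ → → B│
└───────┘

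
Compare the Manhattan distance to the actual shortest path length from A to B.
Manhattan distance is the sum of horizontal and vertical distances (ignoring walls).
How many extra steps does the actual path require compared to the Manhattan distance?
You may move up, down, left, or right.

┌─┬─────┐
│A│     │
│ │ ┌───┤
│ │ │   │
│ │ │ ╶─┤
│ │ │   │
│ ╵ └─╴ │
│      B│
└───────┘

Manhattan distance: |3 - 0| + |3 - 0| = 6
Actual path length: 6
Extra steps: 6 - 6 = 0

Solution:

┌─┬─────┐
│A│     │
│ │ ┌───┤
│↓│ │   │
│ │ │ ╶─┤
│↓│ │   │
│ ╵ └─╴ │
│↳ → → B│
└───────┘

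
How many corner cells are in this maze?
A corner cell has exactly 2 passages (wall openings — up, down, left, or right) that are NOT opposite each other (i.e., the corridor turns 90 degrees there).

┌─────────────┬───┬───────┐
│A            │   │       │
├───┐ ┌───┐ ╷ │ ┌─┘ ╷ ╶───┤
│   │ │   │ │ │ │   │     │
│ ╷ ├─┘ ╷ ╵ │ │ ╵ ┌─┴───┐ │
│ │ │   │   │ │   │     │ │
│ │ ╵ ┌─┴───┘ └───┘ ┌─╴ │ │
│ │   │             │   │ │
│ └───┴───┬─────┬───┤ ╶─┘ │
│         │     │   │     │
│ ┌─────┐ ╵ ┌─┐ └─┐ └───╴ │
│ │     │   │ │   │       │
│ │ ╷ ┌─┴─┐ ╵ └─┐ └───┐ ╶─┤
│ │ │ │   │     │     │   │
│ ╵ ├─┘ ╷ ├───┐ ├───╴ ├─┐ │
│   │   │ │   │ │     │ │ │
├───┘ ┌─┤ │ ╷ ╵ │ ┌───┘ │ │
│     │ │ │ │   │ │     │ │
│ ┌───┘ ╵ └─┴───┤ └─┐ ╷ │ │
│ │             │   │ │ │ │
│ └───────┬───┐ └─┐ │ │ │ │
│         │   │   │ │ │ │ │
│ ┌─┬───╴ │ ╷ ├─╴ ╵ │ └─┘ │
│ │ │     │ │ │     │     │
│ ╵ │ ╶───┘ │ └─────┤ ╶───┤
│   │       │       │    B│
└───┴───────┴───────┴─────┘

Counting corner cells (2 non-opposite passages):
Total corners: 73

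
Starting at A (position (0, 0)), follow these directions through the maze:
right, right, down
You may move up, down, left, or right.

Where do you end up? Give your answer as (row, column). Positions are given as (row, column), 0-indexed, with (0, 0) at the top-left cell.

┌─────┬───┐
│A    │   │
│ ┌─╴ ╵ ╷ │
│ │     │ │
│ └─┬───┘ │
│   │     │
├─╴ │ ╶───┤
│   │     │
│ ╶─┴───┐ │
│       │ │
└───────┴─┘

Following directions step by step:
Start: (0, 0)
  right: (0, 0) → (0, 1)
  right: (0, 1) → (0, 2)
  down: (0, 2) → (1, 2)
Final position: (1, 2)

Path taken:

┌─────┬───┐
│A → ↓│   │
│ ┌─╴ ╵ ╷ │
│ │  B  │ │
│ └─┬───┘ │
│   │     │
├─╴ │ ╶───┤
│   │     │
│ ╶─┴───┐ │
│       │ │
└───────┴─┘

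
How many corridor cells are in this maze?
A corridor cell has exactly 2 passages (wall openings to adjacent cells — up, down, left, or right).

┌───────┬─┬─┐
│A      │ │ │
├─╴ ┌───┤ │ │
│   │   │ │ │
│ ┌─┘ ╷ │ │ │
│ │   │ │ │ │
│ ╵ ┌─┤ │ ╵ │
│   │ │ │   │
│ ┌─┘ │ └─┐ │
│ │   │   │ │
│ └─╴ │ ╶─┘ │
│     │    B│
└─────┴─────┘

Counting cells with exactly 2 passages:
Total corridor cells: 24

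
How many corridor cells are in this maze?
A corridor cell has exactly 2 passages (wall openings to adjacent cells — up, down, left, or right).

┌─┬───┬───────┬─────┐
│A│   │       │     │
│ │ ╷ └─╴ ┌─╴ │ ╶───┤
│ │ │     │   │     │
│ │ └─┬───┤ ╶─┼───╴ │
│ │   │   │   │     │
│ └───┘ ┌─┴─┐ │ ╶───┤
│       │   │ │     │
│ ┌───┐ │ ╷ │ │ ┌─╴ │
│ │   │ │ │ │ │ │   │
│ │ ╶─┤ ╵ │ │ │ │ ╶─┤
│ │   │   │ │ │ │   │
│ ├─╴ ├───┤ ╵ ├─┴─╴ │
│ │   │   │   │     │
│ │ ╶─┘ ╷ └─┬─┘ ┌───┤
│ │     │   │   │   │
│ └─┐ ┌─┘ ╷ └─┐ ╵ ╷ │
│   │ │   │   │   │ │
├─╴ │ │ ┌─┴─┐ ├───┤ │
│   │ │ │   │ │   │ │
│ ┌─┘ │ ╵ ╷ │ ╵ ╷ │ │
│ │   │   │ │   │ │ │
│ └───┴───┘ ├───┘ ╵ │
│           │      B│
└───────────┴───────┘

Counting cells with exactly 2 passages:
Total corridor cells: 102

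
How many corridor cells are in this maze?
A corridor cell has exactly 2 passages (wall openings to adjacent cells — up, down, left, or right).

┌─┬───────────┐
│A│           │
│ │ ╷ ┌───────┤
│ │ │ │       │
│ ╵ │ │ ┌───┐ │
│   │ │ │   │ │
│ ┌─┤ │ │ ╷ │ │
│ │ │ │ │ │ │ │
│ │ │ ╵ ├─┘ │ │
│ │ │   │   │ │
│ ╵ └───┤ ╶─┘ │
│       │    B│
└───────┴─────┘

Counting cells with exactly 2 passages:
Total corridor cells: 34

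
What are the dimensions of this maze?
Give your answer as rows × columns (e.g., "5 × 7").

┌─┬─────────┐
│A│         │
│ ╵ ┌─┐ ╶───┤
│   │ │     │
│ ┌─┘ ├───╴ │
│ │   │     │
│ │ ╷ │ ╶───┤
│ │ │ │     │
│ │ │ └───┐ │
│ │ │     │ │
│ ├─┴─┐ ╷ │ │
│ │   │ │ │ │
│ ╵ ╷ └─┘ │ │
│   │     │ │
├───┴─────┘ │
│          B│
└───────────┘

Counting the maze dimensions:
Rows (vertical): 8
Columns (horizontal): 6
Dimensions: 8 × 6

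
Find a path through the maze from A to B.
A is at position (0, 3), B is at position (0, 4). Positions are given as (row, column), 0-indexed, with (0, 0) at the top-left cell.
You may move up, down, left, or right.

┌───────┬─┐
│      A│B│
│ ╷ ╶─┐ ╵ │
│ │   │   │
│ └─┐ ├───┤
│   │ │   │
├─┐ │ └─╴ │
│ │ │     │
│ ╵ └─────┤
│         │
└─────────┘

Finding the shortest path from (0, 3) to (0, 4):
Path length: 3 steps
Directions: down → right → up

Solution:

┌───────┬─┐
│      A│B│
│ ╷ ╶─┐ ╵ │
│ │   │↳ ↑│
│ └─┐ ├───┤
│   │ │   │
├─┐ │ └─╴ │
│ │ │     │
│ ╵ └─────┤
│         │
└─────────┘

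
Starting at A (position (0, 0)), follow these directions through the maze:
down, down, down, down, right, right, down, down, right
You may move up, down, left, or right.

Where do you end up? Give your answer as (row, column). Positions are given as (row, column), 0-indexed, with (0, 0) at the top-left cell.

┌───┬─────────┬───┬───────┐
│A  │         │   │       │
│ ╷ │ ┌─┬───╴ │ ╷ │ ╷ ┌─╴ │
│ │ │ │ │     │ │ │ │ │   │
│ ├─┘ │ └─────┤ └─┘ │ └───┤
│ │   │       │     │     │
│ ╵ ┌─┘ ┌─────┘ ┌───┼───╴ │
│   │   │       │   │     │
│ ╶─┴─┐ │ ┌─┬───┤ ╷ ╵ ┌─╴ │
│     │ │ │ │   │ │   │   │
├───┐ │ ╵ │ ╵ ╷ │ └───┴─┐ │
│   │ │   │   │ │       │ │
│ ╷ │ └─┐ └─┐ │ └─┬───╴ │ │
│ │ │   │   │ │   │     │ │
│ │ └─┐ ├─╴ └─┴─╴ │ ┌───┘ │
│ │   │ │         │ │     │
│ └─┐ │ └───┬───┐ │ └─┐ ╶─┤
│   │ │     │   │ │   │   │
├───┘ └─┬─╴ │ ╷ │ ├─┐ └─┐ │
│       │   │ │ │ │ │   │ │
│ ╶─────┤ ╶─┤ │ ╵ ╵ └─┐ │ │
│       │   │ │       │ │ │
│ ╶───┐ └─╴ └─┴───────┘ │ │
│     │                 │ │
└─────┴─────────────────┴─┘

Following directions step by step:
Start: (0, 0)
  down: (0, 0) → (1, 0)
  down: (1, 0) → (2, 0)
  down: (2, 0) → (3, 0)
  down: (3, 0) → (4, 0)
  right: (4, 0) → (4, 1)
  right: (4, 1) → (4, 2)
  down: (4, 2) → (5, 2)
  down: (5, 2) → (6, 2)
  right: (6, 2) → (6, 3)
Final position: (6, 3)

Path taken:

┌───┬─────────┬───┬───────┐
│A  │         │   │       │
│ ╷ │ ┌─┬───╴ │ ╷ │ ╷ ┌─╴ │
│↓│ │ │ │     │ │ │ │ │   │
│ ├─┘ │ └─────┤ └─┘ │ └───┤
│↓│   │       │     │     │
│ ╵ ┌─┘ ┌─────┘ ┌───┼───╴ │
│↓  │   │       │   │     │
│ ╶─┴─┐ │ ┌─┬───┤ ╷ ╵ ┌─╴ │
│↳ → ↓│ │ │ │   │ │   │   │
├───┐ │ ╵ │ ╵ ╷ │ └───┴─┐ │
│   │↓│   │   │ │       │ │
│ ╷ │ └─┐ └─┐ │ └─┬───╴ │ │
│ │ │↳ B│   │ │   │     │ │
│ │ └─┐ ├─╴ └─┴─╴ │ ┌───┘ │
│ │   │ │         │ │     │
│ └─┐ │ └───┬───┐ │ └─┐ ╶─┤
│   │ │     │   │ │   │   │
├───┘ └─┬─╴ │ ╷ │ ├─┐ └─┐ │
│       │   │ │ │ │ │   │ │
│ ╶─────┤ ╶─┤ │ ╵ ╵ └─┐ │ │
│       │   │ │       │ │ │
│ ╶───┐ └─╴ └─┴───────┘ │ │
│     │                 │ │
└─────┴─────────────────┴─┘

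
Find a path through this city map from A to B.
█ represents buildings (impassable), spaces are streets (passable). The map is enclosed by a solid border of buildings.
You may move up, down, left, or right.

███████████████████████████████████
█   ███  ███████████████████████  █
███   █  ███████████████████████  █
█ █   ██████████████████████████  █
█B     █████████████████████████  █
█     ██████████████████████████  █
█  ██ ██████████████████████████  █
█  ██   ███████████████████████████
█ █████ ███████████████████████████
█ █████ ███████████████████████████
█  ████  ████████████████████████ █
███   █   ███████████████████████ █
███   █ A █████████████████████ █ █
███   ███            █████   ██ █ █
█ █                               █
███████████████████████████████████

Finding the shortest path from A to B:
Movement: cardinal only
Path length: 15 steps
Directions: up → up → left → up → up → up → left → left → up → up → up → left → left → left → left

Solution:

███████████████████████████████████
█   ███  ███████████████████████  █
███   █  ███████████████████████  █
█ █   ██████████████████████████  █
█B←←←↰ █████████████████████████  █
█    ↑██████████████████████████  █
█  ██↑██████████████████████████  █
█  ██↑←↰███████████████████████████
█ █████↑███████████████████████████
█ █████↑███████████████████████████
█  ████↑↰████████████████████████ █
███   █ ↑ ███████████████████████ █
███   █ A █████████████████████ █ █
███   ███            █████   ██ █ █
█ █                               █
███████████████████████████████████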